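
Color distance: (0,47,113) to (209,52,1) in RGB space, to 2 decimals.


d = √[(R₁-R₂)² + (G₁-G₂)² + (B₁-B₂)²]
d = √[(0-209)² + (47-52)² + (113-1)²]
d = √[43681 + 25 + 12544]
d = √56250
d ≈ 237.17


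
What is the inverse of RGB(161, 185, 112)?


Invert: (255-R, 255-G, 255-B)
R: 255-161 = 94
G: 255-185 = 70
B: 255-112 = 143
= RGB(94, 70, 143)


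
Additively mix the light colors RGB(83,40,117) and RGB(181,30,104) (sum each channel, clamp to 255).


Additive: each channel = min(255, C₁+C₂)
R: 83+181 = 264 → 255
G: 40+30 = 70 → 70
B: 117+104 = 221 → 221
= RGB(255, 70, 221)


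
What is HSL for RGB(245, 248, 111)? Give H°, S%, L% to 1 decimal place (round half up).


Normalize: R'=245/255≈0.9608, G'=248/255≈0.9725, B'=111/255≈0.4353
Max=248/255, Min=111/255, Δ=Max-Min=137/255
L = (Max+Min)/2 = (248+111)/510 = 359/510 = 0.70392… → L = 70.4%
L > 0.5 → S = Δ/(2-Max-Min) = 137/(510-248-111) = 137/151 = 0.90728… → S = 90.7%
(the 1/255 factors cancel in S and H, so raw channel differences can be used)
Max is G' → H = 60 × ((B-R)/Δ + 2) = 60 × ((111-245)/137 + 2)
  -134/137 + 2 = -0.9781… + 2 = 1.0218…
  H = 60 × 1.0218… = 61.313…° → H = 61.3°
= HSL(61.3°, 90.7%, 70.4%)


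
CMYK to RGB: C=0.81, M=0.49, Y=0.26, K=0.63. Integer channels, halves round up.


R = 255 × (1-C) × (1-K) = 255 × 0.19 × 0.37 = 17.9265 → 18
G = 255 × (1-M) × (1-K) = 255 × 0.51 × 0.37 = 48.1185 → 48
B = 255 × (1-Y) × (1-K) = 255 × 0.74 × 0.37 = 69.819 → 70
= RGB(18, 48, 70)


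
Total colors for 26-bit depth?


Colors = 2^bits = 2^26
= 67,108,864 colors


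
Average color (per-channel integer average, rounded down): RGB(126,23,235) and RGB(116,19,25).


Midpoint: each channel = ⌊(C₁+C₂)/2⌋
R: ⌊(126+116)/2⌋ = 121
G: ⌊(23+19)/2⌋ = 21
B: ⌊(235+25)/2⌋ = 130
= RGB(121, 21, 130)


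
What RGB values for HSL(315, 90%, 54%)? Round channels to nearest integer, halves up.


H=315°, S=0.90, L=0.54
C = (1-|2L-1|)×S = (1-|0.08|)×0.90 = 0.828
H' = H/60 = 315/60 ≈ 5.2500; X = C×(1-|H' mod 2 - 1|) = 0.621
m = L - C/2 = 0.54 - 0.414 = 0.126
Sector ⌊H'⌋ = 5 → (R',G',B') = (0.828, 0.0, 0.621)
RGB = ((R'+m)×255, (G'+m)×255, (B'+m)×255) = (243.27, 32.13, 190.485)
Round half up → RGB(243, 32, 190)


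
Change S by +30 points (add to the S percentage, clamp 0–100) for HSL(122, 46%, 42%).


Original S = 46%
Adjustment = +30 percentage points
New S = 46 + (30) = 76
Clamp to [0, 100] → 76
= HSL(122°, 76%, 42%)


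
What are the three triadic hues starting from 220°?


Triadic: equally spaced at 120° intervals
H1 = 220°
H2 = (220 + 120) mod 360 = 340°
H3 = (220 + 240) mod 360 = 100°
Triadic = 220°, 340°, 100°


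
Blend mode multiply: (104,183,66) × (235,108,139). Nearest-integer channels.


Multiply: C = A×B/255, rounded to nearest integer
R: 104×235/255 = 24440/255 ≈ 95.843 → 96
G: 183×108/255 = 19764/255 ≈ 77.506 → 78
B: 66×139/255 = 9174/255 ≈ 35.976 → 36
= RGB(96, 78, 36)


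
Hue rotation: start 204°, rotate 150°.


New hue = (H + rotation) mod 360
New hue = (204 + 150) mod 360
= 354 mod 360
= 354°


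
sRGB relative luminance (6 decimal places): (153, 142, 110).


Linearize each channel (sRGB transfer function): c = v/255; c_lin = c/12.92 if c ≤ 0.04045, else ((c+0.055)/1.055)^2.4
  R: 153/255 ≈ 0.600000 > 0.04045 → ((0.600000+0.055)/1.055)^2.4 ≈ 0.318547
  G: 142/255 ≈ 0.556863 > 0.04045 → ((0.556863+0.055)/1.055)^2.4 ≈ 0.270498
  B: 110/255 ≈ 0.431373 > 0.04045 → ((0.431373+0.055)/1.055)^2.4 ≈ 0.155926
R_lin = 0.318547, G_lin = 0.270498, B_lin = 0.155926
L = 0.2126×R + 0.7152×G + 0.0722×B
L = 0.2126×0.318547 + 0.7152×0.270498 + 0.0722×0.155926
L ≈ 0.272441


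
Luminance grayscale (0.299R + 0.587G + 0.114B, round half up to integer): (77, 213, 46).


Gray = 0.299×R + 0.587×G + 0.114×B
Gray = 0.299×77 + 0.587×213 + 0.114×46
Gray = 23.023 + 125.031 + 5.244
Gray = 153.298 → round half up → 153
Gray = 153


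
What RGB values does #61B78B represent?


61 → 97 (R)
B7 → 183 (G)
8B → 139 (B)
= RGB(97, 183, 139)


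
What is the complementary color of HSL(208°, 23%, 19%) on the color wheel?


Complement = opposite side of color wheel = hue + 180°
H' = (208 + 180) mod 360 = 28°
S and L unchanged.
= HSL(28°, 23%, 19%)


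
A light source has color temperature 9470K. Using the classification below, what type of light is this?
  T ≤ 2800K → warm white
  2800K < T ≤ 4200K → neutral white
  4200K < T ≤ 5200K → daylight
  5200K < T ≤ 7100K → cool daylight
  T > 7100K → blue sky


Temperature: 9470K
9470K > 7100K → blue sky
Classification: blue sky


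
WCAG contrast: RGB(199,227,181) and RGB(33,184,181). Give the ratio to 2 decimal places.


Linearize each sRGB channel c=v/255: c/12.92 if c ≤ 0.04045 else ((c+0.055)/1.055)^2.4
L = 0.2126×R_lin + 0.7152×G_lin + 0.0722×B_lin
Color 1 (199,227,181):
  R=199: 199/255≈0.7804 > 0.04045 → ((0.7804+0.055)/1.055)^2.4 ≈ 0.57112
  G=227: 227/255≈0.8902 > 0.04045 → ((0.8902+0.055)/1.055)^2.4 ≈ 0.76815
  B=181: 181/255≈0.7098 > 0.04045 → ((0.7098+0.055)/1.055)^2.4 ≈ 0.46208
  L1 = 0.2126×0.57112 + 0.7152×0.76815 + 0.0722×0.46208 ≈ 0.70416
Color 2 (33,184,181):
  R=33: 33/255≈0.1294 > 0.04045 → ((0.1294+0.055)/1.055)^2.4 ≈ 0.01521
  G=184: 184/255≈0.7216 > 0.04045 → ((0.7216+0.055)/1.055)^2.4 ≈ 0.47932
  B=181: 181/255≈0.7098 > 0.04045 → ((0.7098+0.055)/1.055)^2.4 ≈ 0.46208
  L2 = 0.2126×0.01521 + 0.7152×0.47932 + 0.0722×0.46208 ≈ 0.37941
Lighter = 0.70416, Darker = 0.37941
Ratio = (L_lighter + 0.05) / (L_darker + 0.05)
Ratio = (0.70416 + 0.05) / (0.37941 + 0.05) = 0.75416 / 0.42941 ≈ 1.7563
Ratio ≈ 1.76:1


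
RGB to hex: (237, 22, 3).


R = 237 → ED (hex)
G = 22 → 16 (hex)
B = 3 → 03 (hex)
Hex = #ED1603


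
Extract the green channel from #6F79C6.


Color: #6F79C6
R = 6F = 111
G = 79 = 121
B = C6 = 198
Green = 121


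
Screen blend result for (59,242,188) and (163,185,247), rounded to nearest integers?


Screen: C = 255 - (255-A)×(255-B)/255, rounded to nearest integer
R: 255 - (255-59)×(255-163)/255 = 255 - 18032/255 ≈ 255 - 70.714 = 184.286 → 184
G: 255 - (255-242)×(255-185)/255 = 255 - 910/255 ≈ 255 - 3.569 = 251.431 → 251
B: 255 - (255-188)×(255-247)/255 = 255 - 536/255 ≈ 255 - 2.102 = 252.898 → 253
= RGB(184, 251, 253)


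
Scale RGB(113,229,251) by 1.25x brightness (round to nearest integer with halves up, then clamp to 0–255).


Multiply each channel by 1.25, round half up, clamp to [0, 255]
R: 113×1.25 = 141.25 → round → 141
G: 229×1.25 = 286.25 → round → 286 → clamp → 255
B: 251×1.25 = 313.75 → round → 314 → clamp → 255
= RGB(141, 255, 255)


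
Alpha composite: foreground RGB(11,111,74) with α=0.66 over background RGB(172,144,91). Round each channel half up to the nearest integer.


C = α×F + (1-α)×B, with 1-α = 0.34
R: 0.66×11 + 0.34×172 = 7.26 + 58.48 = 65.74 → 66
G: 0.66×111 + 0.34×144 = 73.26 + 48.96 = 122.22 → 122
B: 0.66×74 + 0.34×91 = 48.84 + 30.94 = 79.78 → 80
= RGB(66, 122, 80)


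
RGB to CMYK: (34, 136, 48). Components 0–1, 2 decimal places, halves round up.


R'=34/255≈0.1333, G'=136/255≈0.5333, B'=48/255≈0.1882
K = 1 - max(R',G',B') = 1 - 136/255 = 119/255 = 0.46666… → 0.47
(1-R'-K)/(1-K) simplifies to (max-R)/max with max = 136:
C = (136-34)/136 = 102/136 = 0.75 → 0.75
M = (136-136)/136 = 0/136 = 0 → 0.00
Y = (136-48)/136 = 88/136 = 0.64705… → 0.65
= CMYK(0.75, 0.00, 0.65, 0.47)


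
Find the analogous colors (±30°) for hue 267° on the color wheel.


Base hue: 267°
Left analog: (267 - 30) mod 360 = 237°
Right analog: (267 + 30) mod 360 = 297°
Analogous hues = 237° and 297°


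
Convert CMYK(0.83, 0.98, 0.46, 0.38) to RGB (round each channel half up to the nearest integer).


R = 255 × (1-C) × (1-K) = 255 × 0.17 × 0.62 = 26.877 → 27
G = 255 × (1-M) × (1-K) = 255 × 0.02 × 0.62 = 3.162 → 3
B = 255 × (1-Y) × (1-K) = 255 × 0.54 × 0.62 = 85.374 → 85
= RGB(27, 3, 85)


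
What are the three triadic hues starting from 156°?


Triadic: equally spaced at 120° intervals
H1 = 156°
H2 = (156 + 120) mod 360 = 276°
H3 = (156 + 240) mod 360 = 36°
Triadic = 156°, 276°, 36°


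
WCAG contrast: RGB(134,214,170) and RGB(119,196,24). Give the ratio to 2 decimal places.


Linearize each sRGB channel c=v/255: c/12.92 if c ≤ 0.04045 else ((c+0.055)/1.055)^2.4
L = 0.2126×R_lin + 0.7152×G_lin + 0.0722×B_lin
Color 1 (134,214,170):
  R=134: 134/255≈0.5255 > 0.04045 → ((0.5255+0.055)/1.055)^2.4 ≈ 0.23840
  G=214: 214/255≈0.8392 > 0.04045 → ((0.8392+0.055)/1.055)^2.4 ≈ 0.67244
  B=170: 170/255≈0.6667 > 0.04045 → ((0.6667+0.055)/1.055)^2.4 ≈ 0.40198
  L1 = 0.2126×0.23840 + 0.7152×0.67244 + 0.0722×0.40198 ≈ 0.56064
Color 2 (119,196,24):
  R=119: 119/255≈0.4667 > 0.04045 → ((0.4667+0.055)/1.055)^2.4 ≈ 0.18447
  G=196: 196/255≈0.7686 > 0.04045 → ((0.7686+0.055)/1.055)^2.4 ≈ 0.55201
  B=24: 24/255≈0.0941 > 0.04045 → ((0.0941+0.055)/1.055)^2.4 ≈ 0.00913
  L2 = 0.2126×0.18447 + 0.7152×0.55201 + 0.0722×0.00913 ≈ 0.43468
Lighter = 0.56064, Darker = 0.43468
Ratio = (L_lighter + 0.05) / (L_darker + 0.05)
Ratio = (0.56064 + 0.05) / (0.43468 + 0.05) = 0.61064 / 0.48468 ≈ 1.2599
Ratio ≈ 1.26:1


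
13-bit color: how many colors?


Colors = 2^bits = 2^13
= 8,192 colors


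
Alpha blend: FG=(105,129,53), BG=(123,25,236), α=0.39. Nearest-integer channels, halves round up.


C = α×F + (1-α)×B, with 1-α = 0.61
R: 0.39×105 + 0.61×123 = 40.95 + 75.03 = 115.98 → 116
G: 0.39×129 + 0.61×25 = 50.31 + 15.25 = 65.56 → 66
B: 0.39×53 + 0.61×236 = 20.67 + 143.96 = 164.63 → 165
= RGB(116, 66, 165)


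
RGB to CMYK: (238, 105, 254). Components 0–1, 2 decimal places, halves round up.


R'=238/255≈0.9333, G'=105/255≈0.4118, B'=254/255≈0.9961
K = 1 - max(R',G',B') = 1 - 254/255 = 1/255 = 0.00392… → 0.00
(1-R'-K)/(1-K) simplifies to (max-R)/max with max = 254:
C = (254-238)/254 = 16/254 = 0.06299… → 0.06
M = (254-105)/254 = 149/254 = 0.58661… → 0.59
Y = (254-254)/254 = 0/254 = 0 → 0.00
= CMYK(0.06, 0.59, 0.00, 0.00)


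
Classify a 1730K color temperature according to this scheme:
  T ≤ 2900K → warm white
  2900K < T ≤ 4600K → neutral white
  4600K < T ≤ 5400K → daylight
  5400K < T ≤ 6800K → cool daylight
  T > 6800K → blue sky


Temperature: 1730K
1730K ≤ 2900K → warm white
Classification: warm white


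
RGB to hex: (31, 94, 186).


R = 31 → 1F (hex)
G = 94 → 5E (hex)
B = 186 → BA (hex)
Hex = #1F5EBA


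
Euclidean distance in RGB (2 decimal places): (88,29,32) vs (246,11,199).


d = √[(R₁-R₂)² + (G₁-G₂)² + (B₁-B₂)²]
d = √[(88-246)² + (29-11)² + (32-199)²]
d = √[24964 + 324 + 27889]
d = √53177
d ≈ 230.60


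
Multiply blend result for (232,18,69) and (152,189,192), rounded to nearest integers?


Multiply: C = A×B/255, rounded to nearest integer
R: 232×152/255 = 35264/255 ≈ 138.290 → 138
G: 18×189/255 = 3402/255 ≈ 13.341 → 13
B: 69×192/255 = 13248/255 ≈ 51.953 → 52
= RGB(138, 13, 52)


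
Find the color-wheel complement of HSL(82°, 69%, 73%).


Complement = opposite side of color wheel = hue + 180°
H' = (82 + 180) mod 360 = 262°
S and L unchanged.
= HSL(262°, 69%, 73%)


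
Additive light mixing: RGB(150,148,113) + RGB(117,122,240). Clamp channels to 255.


Additive: each channel = min(255, C₁+C₂)
R: 150+117 = 267 → 255
G: 148+122 = 270 → 255
B: 113+240 = 353 → 255
= RGB(255, 255, 255)


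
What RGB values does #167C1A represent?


16 → 22 (R)
7C → 124 (G)
1A → 26 (B)
= RGB(22, 124, 26)


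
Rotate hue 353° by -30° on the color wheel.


New hue = (H + rotation) mod 360
New hue = (353 -30) mod 360
= 323 mod 360
= 323°


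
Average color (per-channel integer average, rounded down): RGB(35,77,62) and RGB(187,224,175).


Midpoint: each channel = ⌊(C₁+C₂)/2⌋
R: ⌊(35+187)/2⌋ = 111
G: ⌊(77+224)/2⌋ = 150
B: ⌊(62+175)/2⌋ = 118
= RGB(111, 150, 118)


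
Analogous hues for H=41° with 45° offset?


Base hue: 41°
Left analog: (41 - 45) mod 360 = 356°
Right analog: (41 + 45) mod 360 = 86°
Analogous hues = 356° and 86°


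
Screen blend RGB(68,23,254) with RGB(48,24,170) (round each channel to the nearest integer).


Screen: C = 255 - (255-A)×(255-B)/255, rounded to nearest integer
R: 255 - (255-68)×(255-48)/255 = 255 - 38709/255 ≈ 255 - 151.800 = 103.200 → 103
G: 255 - (255-23)×(255-24)/255 = 255 - 53592/255 ≈ 255 - 210.165 = 44.835 → 45
B: 255 - (255-254)×(255-170)/255 = 255 - 85/255 ≈ 255 - 0.333 = 254.667 → 255
= RGB(103, 45, 255)


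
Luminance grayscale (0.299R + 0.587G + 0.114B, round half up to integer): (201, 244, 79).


Gray = 0.299×R + 0.587×G + 0.114×B
Gray = 0.299×201 + 0.587×244 + 0.114×79
Gray = 60.099 + 143.228 + 9.006
Gray = 212.333 → round half up → 212
Gray = 212


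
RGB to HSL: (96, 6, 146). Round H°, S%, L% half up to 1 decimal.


Normalize: R'=96/255≈0.3765, G'=6/255≈0.0235, B'=146/255≈0.5725
Max=146/255, Min=6/255, Δ=Max-Min=140/255
L = (Max+Min)/2 = (146+6)/510 = 152/510 = 0.29803… → L = 29.8%
L ≤ 0.5 → S = Δ/(Max+Min) = 140/(146+6) = 140/152 = 0.92105… → S = 92.1%
(the 1/255 factors cancel in S and H, so raw channel differences can be used)
Max is B' → H = 60 × ((R-G)/Δ + 4) = 60 × ((96-6)/140 + 4)
  90/140 + 4 = 0.6428… + 4 = 4.6428…
  H = 60 × 4.6428… = 278.571…° → H = 278.6°
= HSL(278.6°, 92.1%, 29.8%)


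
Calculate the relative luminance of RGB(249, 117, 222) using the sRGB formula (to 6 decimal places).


Linearize each channel (sRGB transfer function): c = v/255; c_lin = c/12.92 if c ≤ 0.04045, else ((c+0.055)/1.055)^2.4
  R: 249/255 ≈ 0.976471 > 0.04045 → ((0.976471+0.055)/1.055)^2.4 ≈ 0.947307
  G: 117/255 ≈ 0.458824 > 0.04045 → ((0.458824+0.055)/1.055)^2.4 ≈ 0.177888
  B: 222/255 ≈ 0.870588 > 0.04045 → ((0.870588+0.055)/1.055)^2.4 ≈ 0.730461
R_lin = 0.947307, G_lin = 0.177888, B_lin = 0.730461
L = 0.2126×R + 0.7152×G + 0.0722×B
L = 0.2126×0.947307 + 0.7152×0.177888 + 0.0722×0.730461
L ≈ 0.381362


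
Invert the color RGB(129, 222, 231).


Invert: (255-R, 255-G, 255-B)
R: 255-129 = 126
G: 255-222 = 33
B: 255-231 = 24
= RGB(126, 33, 24)


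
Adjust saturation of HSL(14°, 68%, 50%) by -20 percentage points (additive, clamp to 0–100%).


Original S = 68%
Adjustment = -20 percentage points
New S = 68 + (-20) = 48
Clamp to [0, 100] → 48
= HSL(14°, 48%, 50%)


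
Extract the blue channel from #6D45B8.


Color: #6D45B8
R = 6D = 109
G = 45 = 69
B = B8 = 184
Blue = 184


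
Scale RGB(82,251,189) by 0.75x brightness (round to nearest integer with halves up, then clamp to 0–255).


Multiply each channel by 0.75, round half up, clamp to [0, 255]
R: 82×0.75 = 61.5 → round → 62
G: 251×0.75 = 188.25 → round → 188
B: 189×0.75 = 141.75 → round → 142
= RGB(62, 188, 142)


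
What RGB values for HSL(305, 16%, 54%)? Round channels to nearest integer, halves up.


H=305°, S=0.16, L=0.54
C = (1-|2L-1|)×S = (1-|0.08|)×0.16 = 0.1472
H' = H/60 = 305/60 ≈ 5.0833; X = C×(1-|H' mod 2 - 1|) ≈ 0.1349
m = L - C/2 = 0.54 - 0.0736 = 0.4664
Sector ⌊H'⌋ = 5 → (R',G',B') = (0.1472, 0.0, ≈0.1349)
RGB = ((R'+m)×255, (G'+m)×255, (B'+m)×255) = (156.468, 118.932, 153.34)
Round half up → RGB(156, 119, 153)


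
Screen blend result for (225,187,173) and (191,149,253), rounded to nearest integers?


Screen: C = 255 - (255-A)×(255-B)/255, rounded to nearest integer
R: 255 - (255-225)×(255-191)/255 = 255 - 1920/255 ≈ 255 - 7.529 = 247.471 → 247
G: 255 - (255-187)×(255-149)/255 = 255 - 7208/255 ≈ 255 - 28.267 = 226.733 → 227
B: 255 - (255-173)×(255-253)/255 = 255 - 164/255 ≈ 255 - 0.643 = 254.357 → 254
= RGB(247, 227, 254)


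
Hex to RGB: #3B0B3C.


3B → 59 (R)
0B → 11 (G)
3C → 60 (B)
= RGB(59, 11, 60)


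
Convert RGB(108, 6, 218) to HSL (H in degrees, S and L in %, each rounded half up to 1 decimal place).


Normalize: R'=108/255≈0.4235, G'=6/255≈0.0235, B'=218/255≈0.8549
Max=218/255, Min=6/255, Δ=Max-Min=212/255
L = (Max+Min)/2 = (218+6)/510 = 224/510 = 0.43921… → L = 43.9%
L ≤ 0.5 → S = Δ/(Max+Min) = 212/(218+6) = 212/224 = 0.94642… → S = 94.6%
(the 1/255 factors cancel in S and H, so raw channel differences can be used)
Max is B' → H = 60 × ((R-G)/Δ + 4) = 60 × ((108-6)/212 + 4)
  102/212 + 4 = 0.4811… + 4 = 4.4811…
  H = 60 × 4.4811… = 268.867…° → H = 268.9°
= HSL(268.9°, 94.6%, 43.9%)


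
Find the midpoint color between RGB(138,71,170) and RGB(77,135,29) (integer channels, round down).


Midpoint: each channel = ⌊(C₁+C₂)/2⌋
R: ⌊(138+77)/2⌋ = 107
G: ⌊(71+135)/2⌋ = 103
B: ⌊(170+29)/2⌋ = 99
= RGB(107, 103, 99)


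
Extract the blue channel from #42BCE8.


Color: #42BCE8
R = 42 = 66
G = BC = 188
B = E8 = 232
Blue = 232


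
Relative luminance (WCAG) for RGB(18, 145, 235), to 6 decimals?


Linearize each channel (sRGB transfer function): c = v/255; c_lin = c/12.92 if c ≤ 0.04045, else ((c+0.055)/1.055)^2.4
  R: 18/255 ≈ 0.070588 > 0.04045 → ((0.070588+0.055)/1.055)^2.4 ≈ 0.006049
  G: 145/255 ≈ 0.568627 > 0.04045 → ((0.568627+0.055)/1.055)^2.4 ≈ 0.283149
  B: 235/255 ≈ 0.921569 > 0.04045 → ((0.921569+0.055)/1.055)^2.4 ≈ 0.830770
R_lin = 0.006049, G_lin = 0.283149, B_lin = 0.830770
L = 0.2126×R + 0.7152×G + 0.0722×B
L = 0.2126×0.006049 + 0.7152×0.283149 + 0.0722×0.830770
L ≈ 0.263776


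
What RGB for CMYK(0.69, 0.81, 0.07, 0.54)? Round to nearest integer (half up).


R = 255 × (1-C) × (1-K) = 255 × 0.31 × 0.46 = 36.363 → 36
G = 255 × (1-M) × (1-K) = 255 × 0.19 × 0.46 = 22.287 → 22
B = 255 × (1-Y) × (1-K) = 255 × 0.93 × 0.46 = 109.089 → 109
= RGB(36, 22, 109)


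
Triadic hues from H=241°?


Triadic: equally spaced at 120° intervals
H1 = 241°
H2 = (241 + 120) mod 360 = 1°
H3 = (241 + 240) mod 360 = 121°
Triadic = 241°, 1°, 121°


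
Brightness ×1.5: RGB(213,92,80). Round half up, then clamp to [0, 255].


Multiply each channel by 1.5, round half up, clamp to [0, 255]
R: 213×1.5 = 319.5 → round → 320 → clamp → 255
G: 92×1.5 = 138
B: 80×1.5 = 120
= RGB(255, 138, 120)


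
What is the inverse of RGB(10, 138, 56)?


Invert: (255-R, 255-G, 255-B)
R: 255-10 = 245
G: 255-138 = 117
B: 255-56 = 199
= RGB(245, 117, 199)


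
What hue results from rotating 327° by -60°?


New hue = (H + rotation) mod 360
New hue = (327 -60) mod 360
= 267 mod 360
= 267°


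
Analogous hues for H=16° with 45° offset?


Base hue: 16°
Left analog: (16 - 45) mod 360 = 331°
Right analog: (16 + 45) mod 360 = 61°
Analogous hues = 331° and 61°


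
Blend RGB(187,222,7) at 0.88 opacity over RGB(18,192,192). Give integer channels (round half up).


C = α×F + (1-α)×B, with 1-α = 0.12
R: 0.88×187 + 0.12×18 = 164.56 + 2.16 = 166.72 → 167
G: 0.88×222 + 0.12×192 = 195.36 + 23.04 = 218.40 → 218
B: 0.88×7 + 0.12×192 = 6.16 + 23.04 = 29.20 → 29
= RGB(167, 218, 29)


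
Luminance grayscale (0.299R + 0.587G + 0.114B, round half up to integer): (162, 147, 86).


Gray = 0.299×R + 0.587×G + 0.114×B
Gray = 0.299×162 + 0.587×147 + 0.114×86
Gray = 48.438 + 86.289 + 9.804
Gray = 144.531 → round half up → 145
Gray = 145


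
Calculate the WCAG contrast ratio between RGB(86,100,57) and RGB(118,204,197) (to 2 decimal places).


Linearize each sRGB channel c=v/255: c/12.92 if c ≤ 0.04045 else ((c+0.055)/1.055)^2.4
L = 0.2126×R_lin + 0.7152×G_lin + 0.0722×B_lin
Color 1 (86,100,57):
  R=86: 86/255≈0.3373 > 0.04045 → ((0.3373+0.055)/1.055)^2.4 ≈ 0.09306
  G=100: 100/255≈0.3922 > 0.04045 → ((0.3922+0.055)/1.055)^2.4 ≈ 0.12744
  B=57: 57/255≈0.2235 > 0.04045 → ((0.2235+0.055)/1.055)^2.4 ≈ 0.04092
  L1 = 0.2126×0.09306 + 0.7152×0.12744 + 0.0722×0.04092 ≈ 0.11388
Color 2 (118,204,197):
  R=118: 118/255≈0.4627 > 0.04045 → ((0.4627+0.055)/1.055)^2.4 ≈ 0.18116
  G=204: 204/255≈0.8000 > 0.04045 → ((0.8000+0.055)/1.055)^2.4 ≈ 0.60383
  B=197: 197/255≈0.7725 > 0.04045 → ((0.7725+0.055)/1.055)^2.4 ≈ 0.55834
  L2 = 0.2126×0.18116 + 0.7152×0.60383 + 0.0722×0.55834 ≈ 0.51069
Lighter = 0.51069, Darker = 0.11388
Ratio = (L_lighter + 0.05) / (L_darker + 0.05)
Ratio = (0.51069 + 0.05) / (0.11388 + 0.05) = 0.56069 / 0.16388 ≈ 3.4213
Ratio ≈ 3.42:1


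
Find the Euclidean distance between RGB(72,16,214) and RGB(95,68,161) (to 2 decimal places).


d = √[(R₁-R₂)² + (G₁-G₂)² + (B₁-B₂)²]
d = √[(72-95)² + (16-68)² + (214-161)²]
d = √[529 + 2704 + 2809]
d = √6042
d ≈ 77.73


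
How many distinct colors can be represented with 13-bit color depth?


Colors = 2^bits = 2^13
= 8,192 colors


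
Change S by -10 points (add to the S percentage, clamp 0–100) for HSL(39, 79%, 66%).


Original S = 79%
Adjustment = -10 percentage points
New S = 79 + (-10) = 69
Clamp to [0, 100] → 69
= HSL(39°, 69%, 66%)


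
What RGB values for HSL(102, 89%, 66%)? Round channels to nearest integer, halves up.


H=102°, S=0.89, L=0.66
C = (1-|2L-1|)×S = (1-|0.32|)×0.89 = 0.6052
H' = H/60 = 102/60 ≈ 1.7000; X = C×(1-|H' mod 2 - 1|) = 0.18156
m = L - C/2 = 0.66 - 0.3026 = 0.3574
Sector ⌊H'⌋ = 1 → (R',G',B') = (0.18156, 0.6052, 0.0)
RGB = ((R'+m)×255, (G'+m)×255, (B'+m)×255) = (137.4348, 245.463, 91.137)
Round half up → RGB(137, 245, 91)


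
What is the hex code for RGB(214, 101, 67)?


R = 214 → D6 (hex)
G = 101 → 65 (hex)
B = 67 → 43 (hex)
Hex = #D66543


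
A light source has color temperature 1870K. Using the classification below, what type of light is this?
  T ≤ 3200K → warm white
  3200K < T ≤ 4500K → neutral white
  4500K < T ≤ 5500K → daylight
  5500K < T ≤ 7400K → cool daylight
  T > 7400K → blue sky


Temperature: 1870K
1870K ≤ 3200K → warm white
Classification: warm white


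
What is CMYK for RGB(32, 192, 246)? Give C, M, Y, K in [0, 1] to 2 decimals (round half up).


R'=32/255≈0.1255, G'=192/255≈0.7529, B'=246/255≈0.9647
K = 1 - max(R',G',B') = 1 - 246/255 = 9/255 = 0.03529… → 0.04
(1-R'-K)/(1-K) simplifies to (max-R)/max with max = 246:
C = (246-32)/246 = 214/246 = 0.86991… → 0.87
M = (246-192)/246 = 54/246 = 0.21951… → 0.22
Y = (246-246)/246 = 0/246 = 0 → 0.00
= CMYK(0.87, 0.22, 0.00, 0.04)


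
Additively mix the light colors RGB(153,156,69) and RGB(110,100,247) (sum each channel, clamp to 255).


Additive: each channel = min(255, C₁+C₂)
R: 153+110 = 263 → 255
G: 156+100 = 256 → 255
B: 69+247 = 316 → 255
= RGB(255, 255, 255)


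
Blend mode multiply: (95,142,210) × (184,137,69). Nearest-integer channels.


Multiply: C = A×B/255, rounded to nearest integer
R: 95×184/255 = 17480/255 ≈ 68.549 → 69
G: 142×137/255 = 19454/255 ≈ 76.290 → 76
B: 210×69/255 = 14490/255 ≈ 56.824 → 57
= RGB(69, 76, 57)


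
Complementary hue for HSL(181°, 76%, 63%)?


Complement = opposite side of color wheel = hue + 180°
H' = (181 + 180) mod 360 = 1°
S and L unchanged.
= HSL(1°, 76%, 63%)


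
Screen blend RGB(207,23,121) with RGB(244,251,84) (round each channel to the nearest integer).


Screen: C = 255 - (255-A)×(255-B)/255, rounded to nearest integer
R: 255 - (255-207)×(255-244)/255 = 255 - 528/255 ≈ 255 - 2.071 = 252.929 → 253
G: 255 - (255-23)×(255-251)/255 = 255 - 928/255 ≈ 255 - 3.639 = 251.361 → 251
B: 255 - (255-121)×(255-84)/255 = 255 - 22914/255 ≈ 255 - 89.859 = 165.141 → 165
= RGB(253, 251, 165)


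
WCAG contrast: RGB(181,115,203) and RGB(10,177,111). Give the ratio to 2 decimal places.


Linearize each sRGB channel c=v/255: c/12.92 if c ≤ 0.04045 else ((c+0.055)/1.055)^2.4
L = 0.2126×R_lin + 0.7152×G_lin + 0.0722×B_lin
Color 1 (181,115,203):
  R=181: 181/255≈0.7098 > 0.04045 → ((0.7098+0.055)/1.055)^2.4 ≈ 0.46208
  G=115: 115/255≈0.4510 > 0.04045 → ((0.4510+0.055)/1.055)^2.4 ≈ 0.17144
  B=203: 203/255≈0.7961 > 0.04045 → ((0.7961+0.055)/1.055)^2.4 ≈ 0.59720
  L1 = 0.2126×0.46208 + 0.7152×0.17144 + 0.0722×0.59720 ≈ 0.26397
Color 2 (10,177,111):
  R=10: 10/255≈0.0392 ≤ 0.04045 → 0.0392/12.92 ≈ 0.00304
  G=177: 177/255≈0.6941 > 0.04045 → ((0.6941+0.055)/1.055)^2.4 ≈ 0.43966
  B=111: 111/255≈0.4353 > 0.04045 → ((0.4353+0.055)/1.055)^2.4 ≈ 0.15896
  L2 = 0.2126×0.00304 + 0.7152×0.43966 + 0.0722×0.15896 ≈ 0.32657
Lighter = 0.32657, Darker = 0.26397
Ratio = (L_lighter + 0.05) / (L_darker + 0.05)
Ratio = (0.32657 + 0.05) / (0.26397 + 0.05) = 0.37657 / 0.31397 ≈ 1.1994
Ratio ≈ 1.20:1


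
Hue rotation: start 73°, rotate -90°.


New hue = (H + rotation) mod 360
New hue = (73 -90) mod 360
= -17 mod 360
= 343°


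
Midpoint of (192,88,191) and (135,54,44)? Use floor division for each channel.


Midpoint: each channel = ⌊(C₁+C₂)/2⌋
R: ⌊(192+135)/2⌋ = 163
G: ⌊(88+54)/2⌋ = 71
B: ⌊(191+44)/2⌋ = 117
= RGB(163, 71, 117)


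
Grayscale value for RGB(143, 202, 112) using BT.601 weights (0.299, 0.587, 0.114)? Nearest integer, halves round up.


Gray = 0.299×R + 0.587×G + 0.114×B
Gray = 0.299×143 + 0.587×202 + 0.114×112
Gray = 42.757 + 118.574 + 12.768
Gray = 174.099 → round half up → 174
Gray = 174


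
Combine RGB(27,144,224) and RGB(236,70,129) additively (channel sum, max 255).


Additive: each channel = min(255, C₁+C₂)
R: 27+236 = 263 → 255
G: 144+70 = 214 → 214
B: 224+129 = 353 → 255
= RGB(255, 214, 255)


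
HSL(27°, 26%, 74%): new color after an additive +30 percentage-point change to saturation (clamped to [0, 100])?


Original S = 26%
Adjustment = +30 percentage points
New S = 26 + (30) = 56
Clamp to [0, 100] → 56
= HSL(27°, 56%, 74%)


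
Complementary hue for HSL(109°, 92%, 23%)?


Complement = opposite side of color wheel = hue + 180°
H' = (109 + 180) mod 360 = 289°
S and L unchanged.
= HSL(289°, 92%, 23%)


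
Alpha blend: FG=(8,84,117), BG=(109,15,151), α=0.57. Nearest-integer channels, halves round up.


C = α×F + (1-α)×B, with 1-α = 0.43
R: 0.57×8 + 0.43×109 = 4.56 + 46.87 = 51.43 → 51
G: 0.57×84 + 0.43×15 = 47.88 + 6.45 = 54.33 → 54
B: 0.57×117 + 0.43×151 = 66.69 + 64.93 = 131.62 → 132
= RGB(51, 54, 132)


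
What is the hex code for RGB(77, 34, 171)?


R = 77 → 4D (hex)
G = 34 → 22 (hex)
B = 171 → AB (hex)
Hex = #4D22AB


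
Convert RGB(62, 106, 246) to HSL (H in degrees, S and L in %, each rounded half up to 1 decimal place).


Normalize: R'=62/255≈0.2431, G'=106/255≈0.4157, B'=246/255≈0.9647
Max=246/255, Min=62/255, Δ=Max-Min=184/255
L = (Max+Min)/2 = (246+62)/510 = 308/510 = 0.60392… → L = 60.4%
L > 0.5 → S = Δ/(2-Max-Min) = 184/(510-246-62) = 184/202 = 0.91089… → S = 91.1%
(the 1/255 factors cancel in S and H, so raw channel differences can be used)
Max is B' → H = 60 × ((R-G)/Δ + 4) = 60 × ((62-106)/184 + 4)
  -44/184 + 4 = -0.2391… + 4 = 3.7608…
  H = 60 × 3.7608… = 225.652…° → H = 225.7°
= HSL(225.7°, 91.1%, 60.4%)


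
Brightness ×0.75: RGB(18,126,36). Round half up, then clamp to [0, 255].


Multiply each channel by 0.75, round half up, clamp to [0, 255]
R: 18×0.75 = 13.5 → round → 14
G: 126×0.75 = 94.5 → round → 95
B: 36×0.75 = 27
= RGB(14, 95, 27)


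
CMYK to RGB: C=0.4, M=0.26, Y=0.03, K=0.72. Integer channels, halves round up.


R = 255 × (1-C) × (1-K) = 255 × 0.60 × 0.28 = 42.84 → 43
G = 255 × (1-M) × (1-K) = 255 × 0.74 × 0.28 = 52.836 → 53
B = 255 × (1-Y) × (1-K) = 255 × 0.97 × 0.28 = 69.258 → 69
= RGB(43, 53, 69)


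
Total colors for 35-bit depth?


Colors = 2^bits = 2^35
= 34,359,738,368 colors


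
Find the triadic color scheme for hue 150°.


Triadic: equally spaced at 120° intervals
H1 = 150°
H2 = (150 + 120) mod 360 = 270°
H3 = (150 + 240) mod 360 = 30°
Triadic = 150°, 270°, 30°


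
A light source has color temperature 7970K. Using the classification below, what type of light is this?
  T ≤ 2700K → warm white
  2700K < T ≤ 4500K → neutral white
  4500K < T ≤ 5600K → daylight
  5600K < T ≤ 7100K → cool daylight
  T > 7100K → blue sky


Temperature: 7970K
7970K > 7100K → blue sky
Classification: blue sky


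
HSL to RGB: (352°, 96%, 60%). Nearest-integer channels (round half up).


H=352°, S=0.96, L=0.60
C = (1-|2L-1|)×S = (1-|0.20|)×0.96 = 0.768
H' = H/60 = 352/60 ≈ 5.8667; X = C×(1-|H' mod 2 - 1|) = 0.1024
m = L - C/2 = 0.60 - 0.384 = 0.216
Sector ⌊H'⌋ = 5 → (R',G',B') = (0.768, 0.0, 0.1024)
RGB = ((R'+m)×255, (G'+m)×255, (B'+m)×255) = (250.92, 55.08, 81.192)
Round half up → RGB(251, 55, 81)


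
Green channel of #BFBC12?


Color: #BFBC12
R = BF = 191
G = BC = 188
B = 12 = 18
Green = 188


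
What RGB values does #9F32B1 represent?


9F → 159 (R)
32 → 50 (G)
B1 → 177 (B)
= RGB(159, 50, 177)


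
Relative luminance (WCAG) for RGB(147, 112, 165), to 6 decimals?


Linearize each channel (sRGB transfer function): c = v/255; c_lin = c/12.92 if c ≤ 0.04045, else ((c+0.055)/1.055)^2.4
  R: 147/255 ≈ 0.576471 > 0.04045 → ((0.576471+0.055)/1.055)^2.4 ≈ 0.291771
  G: 112/255 ≈ 0.439216 > 0.04045 → ((0.439216+0.055)/1.055)^2.4 ≈ 0.162029
  B: 165/255 ≈ 0.647059 > 0.04045 → ((0.647059+0.055)/1.055)^2.4 ≈ 0.376262
R_lin = 0.291771, G_lin = 0.162029, B_lin = 0.376262
L = 0.2126×R + 0.7152×G + 0.0722×B
L = 0.2126×0.291771 + 0.7152×0.162029 + 0.0722×0.376262
L ≈ 0.205080


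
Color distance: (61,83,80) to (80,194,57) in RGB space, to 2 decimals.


d = √[(R₁-R₂)² + (G₁-G₂)² + (B₁-B₂)²]
d = √[(61-80)² + (83-194)² + (80-57)²]
d = √[361 + 12321 + 529]
d = √13211
d ≈ 114.94


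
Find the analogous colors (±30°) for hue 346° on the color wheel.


Base hue: 346°
Left analog: (346 - 30) mod 360 = 316°
Right analog: (346 + 30) mod 360 = 16°
Analogous hues = 316° and 16°


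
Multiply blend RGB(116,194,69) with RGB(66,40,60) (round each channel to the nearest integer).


Multiply: C = A×B/255, rounded to nearest integer
R: 116×66/255 = 7656/255 ≈ 30.024 → 30
G: 194×40/255 = 7760/255 ≈ 30.431 → 30
B: 69×60/255 = 4140/255 ≈ 16.235 → 16
= RGB(30, 30, 16)


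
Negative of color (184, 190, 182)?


Invert: (255-R, 255-G, 255-B)
R: 255-184 = 71
G: 255-190 = 65
B: 255-182 = 73
= RGB(71, 65, 73)


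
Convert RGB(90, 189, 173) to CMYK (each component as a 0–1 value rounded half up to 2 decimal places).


R'=90/255≈0.3529, G'=189/255≈0.7412, B'=173/255≈0.6784
K = 1 - max(R',G',B') = 1 - 189/255 = 66/255 = 0.25882… → 0.26
(1-R'-K)/(1-K) simplifies to (max-R)/max with max = 189:
C = (189-90)/189 = 99/189 = 0.52380… → 0.52
M = (189-189)/189 = 0/189 = 0 → 0.00
Y = (189-173)/189 = 16/189 = 0.08465… → 0.08
= CMYK(0.52, 0.00, 0.08, 0.26)


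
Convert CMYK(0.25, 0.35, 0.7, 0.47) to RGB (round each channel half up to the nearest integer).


R = 255 × (1-C) × (1-K) = 255 × 0.75 × 0.53 = 101.3625 → 101
G = 255 × (1-M) × (1-K) = 255 × 0.65 × 0.53 = 87.8475 → 88
B = 255 × (1-Y) × (1-K) = 255 × 0.30 × 0.53 = 40.545 → 41
= RGB(101, 88, 41)


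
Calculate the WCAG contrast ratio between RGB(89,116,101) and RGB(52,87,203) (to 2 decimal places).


Linearize each sRGB channel c=v/255: c/12.92 if c ≤ 0.04045 else ((c+0.055)/1.055)^2.4
L = 0.2126×R_lin + 0.7152×G_lin + 0.0722×B_lin
Color 1 (89,116,101):
  R=89: 89/255≈0.3490 > 0.04045 → ((0.3490+0.055)/1.055)^2.4 ≈ 0.09990
  G=116: 116/255≈0.4549 > 0.04045 → ((0.4549+0.055)/1.055)^2.4 ≈ 0.17465
  B=101: 101/255≈0.3961 > 0.04045 → ((0.3961+0.055)/1.055)^2.4 ≈ 0.13014
  L1 = 0.2126×0.09990 + 0.7152×0.17465 + 0.0722×0.13014 ≈ 0.15554
Color 2 (52,87,203):
  R=52: 52/255≈0.2039 > 0.04045 → ((0.2039+0.055)/1.055)^2.4 ≈ 0.03434
  G=87: 87/255≈0.3412 > 0.04045 → ((0.3412+0.055)/1.055)^2.4 ≈ 0.09531
  B=203: 203/255≈0.7961 > 0.04045 → ((0.7961+0.055)/1.055)^2.4 ≈ 0.59720
  L2 = 0.2126×0.03434 + 0.7152×0.09531 + 0.0722×0.59720 ≈ 0.11858
Lighter = 0.15554, Darker = 0.11858
Ratio = (L_lighter + 0.05) / (L_darker + 0.05)
Ratio = (0.15554 + 0.05) / (0.11858 + 0.05) = 0.20554 / 0.16858 ≈ 1.2192
Ratio ≈ 1.22:1


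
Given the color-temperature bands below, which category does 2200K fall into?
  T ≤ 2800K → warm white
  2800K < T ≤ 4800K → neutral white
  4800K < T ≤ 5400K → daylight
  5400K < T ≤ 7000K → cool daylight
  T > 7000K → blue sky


Temperature: 2200K
2200K ≤ 2800K → warm white
Classification: warm white


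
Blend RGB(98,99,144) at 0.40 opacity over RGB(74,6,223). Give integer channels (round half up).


C = α×F + (1-α)×B, with 1-α = 0.60
R: 0.40×98 + 0.60×74 = 39.20 + 44.40 = 83.60 → 84
G: 0.40×99 + 0.60×6 = 39.60 + 3.60 = 43.20 → 43
B: 0.40×144 + 0.60×223 = 57.60 + 133.80 = 191.40 → 191
= RGB(84, 43, 191)


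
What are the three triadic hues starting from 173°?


Triadic: equally spaced at 120° intervals
H1 = 173°
H2 = (173 + 120) mod 360 = 293°
H3 = (173 + 240) mod 360 = 53°
Triadic = 173°, 293°, 53°


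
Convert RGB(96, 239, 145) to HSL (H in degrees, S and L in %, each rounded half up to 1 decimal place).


Normalize: R'=96/255≈0.3765, G'=239/255≈0.9373, B'=145/255≈0.5686
Max=239/255, Min=96/255, Δ=Max-Min=143/255
L = (Max+Min)/2 = (239+96)/510 = 335/510 = 0.65686… → L = 65.7%
L > 0.5 → S = Δ/(2-Max-Min) = 143/(510-239-96) = 143/175 = 0.81714… → S = 81.7%
(the 1/255 factors cancel in S and H, so raw channel differences can be used)
Max is G' → H = 60 × ((B-R)/Δ + 2) = 60 × ((145-96)/143 + 2)
  49/143 + 2 = 0.3426… + 2 = 2.3426…
  H = 60 × 2.3426… = 140.559…° → H = 140.6°
= HSL(140.6°, 81.7%, 65.7%)


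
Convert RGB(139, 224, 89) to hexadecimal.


R = 139 → 8B (hex)
G = 224 → E0 (hex)
B = 89 → 59 (hex)
Hex = #8BE059


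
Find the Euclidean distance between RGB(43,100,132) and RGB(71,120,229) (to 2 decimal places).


d = √[(R₁-R₂)² + (G₁-G₂)² + (B₁-B₂)²]
d = √[(43-71)² + (100-120)² + (132-229)²]
d = √[784 + 400 + 9409]
d = √10593
d ≈ 102.92


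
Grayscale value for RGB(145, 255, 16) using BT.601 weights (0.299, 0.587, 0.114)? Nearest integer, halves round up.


Gray = 0.299×R + 0.587×G + 0.114×B
Gray = 0.299×145 + 0.587×255 + 0.114×16
Gray = 43.355 + 149.685 + 1.824
Gray = 194.864 → round half up → 195
Gray = 195


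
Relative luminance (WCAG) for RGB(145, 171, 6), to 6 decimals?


Linearize each channel (sRGB transfer function): c = v/255; c_lin = c/12.92 if c ≤ 0.04045, else ((c+0.055)/1.055)^2.4
  R: 145/255 ≈ 0.568627 > 0.04045 → ((0.568627+0.055)/1.055)^2.4 ≈ 0.283149
  G: 171/255 ≈ 0.670588 > 0.04045 → ((0.670588+0.055)/1.055)^2.4 ≈ 0.407240
  B: 6/255 ≈ 0.023529 ≤ 0.04045 → 0.023529/12.92 ≈ 0.001821
R_lin = 0.283149, G_lin = 0.407240, B_lin = 0.001821
L = 0.2126×R + 0.7152×G + 0.0722×B
L = 0.2126×0.283149 + 0.7152×0.407240 + 0.0722×0.001821
L ≈ 0.351587


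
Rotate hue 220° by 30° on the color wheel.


New hue = (H + rotation) mod 360
New hue = (220 + 30) mod 360
= 250 mod 360
= 250°


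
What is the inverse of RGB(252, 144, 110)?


Invert: (255-R, 255-G, 255-B)
R: 255-252 = 3
G: 255-144 = 111
B: 255-110 = 145
= RGB(3, 111, 145)


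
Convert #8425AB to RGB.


84 → 132 (R)
25 → 37 (G)
AB → 171 (B)
= RGB(132, 37, 171)


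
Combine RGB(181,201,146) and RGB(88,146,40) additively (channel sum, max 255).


Additive: each channel = min(255, C₁+C₂)
R: 181+88 = 269 → 255
G: 201+146 = 347 → 255
B: 146+40 = 186 → 186
= RGB(255, 255, 186)


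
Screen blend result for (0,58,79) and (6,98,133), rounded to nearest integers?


Screen: C = 255 - (255-A)×(255-B)/255, rounded to nearest integer
R: 255 - (255-0)×(255-6)/255 = 255 - 63495/255 ≈ 255 - 249.000 = 6.000 → 6
G: 255 - (255-58)×(255-98)/255 = 255 - 30929/255 ≈ 255 - 121.290 = 133.710 → 134
B: 255 - (255-79)×(255-133)/255 = 255 - 21472/255 ≈ 255 - 84.204 = 170.796 → 171
= RGB(6, 134, 171)


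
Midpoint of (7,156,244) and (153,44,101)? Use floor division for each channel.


Midpoint: each channel = ⌊(C₁+C₂)/2⌋
R: ⌊(7+153)/2⌋ = 80
G: ⌊(156+44)/2⌋ = 100
B: ⌊(244+101)/2⌋ = 172
= RGB(80, 100, 172)


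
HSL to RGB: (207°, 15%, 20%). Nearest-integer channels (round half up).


H=207°, S=0.15, L=0.20
C = (1-|2L-1|)×S = (1-|-0.60|)×0.15 = 0.06
H' = H/60 = 207/60 ≈ 3.4500; X = C×(1-|H' mod 2 - 1|) = 0.033
m = L - C/2 = 0.20 - 0.03 = 0.17
Sector ⌊H'⌋ = 3 → (R',G',B') = (0.0, 0.033, 0.06)
RGB = ((R'+m)×255, (G'+m)×255, (B'+m)×255) = (43.35, 51.765, 58.65)
Round half up → RGB(43, 52, 59)


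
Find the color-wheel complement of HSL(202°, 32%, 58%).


Complement = opposite side of color wheel = hue + 180°
H' = (202 + 180) mod 360 = 22°
S and L unchanged.
= HSL(22°, 32%, 58%)


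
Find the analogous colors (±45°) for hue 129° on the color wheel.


Base hue: 129°
Left analog: (129 - 45) mod 360 = 84°
Right analog: (129 + 45) mod 360 = 174°
Analogous hues = 84° and 174°


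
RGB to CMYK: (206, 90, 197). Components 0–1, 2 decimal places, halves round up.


R'=206/255≈0.8078, G'=90/255≈0.3529, B'=197/255≈0.7725
K = 1 - max(R',G',B') = 1 - 206/255 = 49/255 = 0.19215… → 0.19
(1-R'-K)/(1-K) simplifies to (max-R)/max with max = 206:
C = (206-206)/206 = 0/206 = 0 → 0.00
M = (206-90)/206 = 116/206 = 0.56310… → 0.56
Y = (206-197)/206 = 9/206 = 0.04368… → 0.04
= CMYK(0.00, 0.56, 0.04, 0.19)


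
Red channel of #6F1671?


Color: #6F1671
R = 6F = 111
G = 16 = 22
B = 71 = 113
Red = 111


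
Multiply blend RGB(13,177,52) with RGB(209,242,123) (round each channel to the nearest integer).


Multiply: C = A×B/255, rounded to nearest integer
R: 13×209/255 = 2717/255 ≈ 10.655 → 11
G: 177×242/255 = 42834/255 ≈ 167.976 → 168
B: 52×123/255 = 6396/255 ≈ 25.082 → 25
= RGB(11, 168, 25)


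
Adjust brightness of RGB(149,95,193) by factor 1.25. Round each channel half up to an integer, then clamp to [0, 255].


Multiply each channel by 1.25, round half up, clamp to [0, 255]
R: 149×1.25 = 186.25 → round → 186
G: 95×1.25 = 118.75 → round → 119
B: 193×1.25 = 241.25 → round → 241
= RGB(186, 119, 241)


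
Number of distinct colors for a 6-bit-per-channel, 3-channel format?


Total bits = 6 bits/channel × 3 channels = 18 bits
Distinct colors = 2^18
= 262,144 colors


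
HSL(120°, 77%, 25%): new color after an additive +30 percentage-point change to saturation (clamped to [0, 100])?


Original S = 77%
Adjustment = +30 percentage points
New S = 77 + (30) = 107
Clamp to [0, 100] → 100
= HSL(120°, 100%, 25%)


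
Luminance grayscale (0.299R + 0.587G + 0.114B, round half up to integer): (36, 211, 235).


Gray = 0.299×R + 0.587×G + 0.114×B
Gray = 0.299×36 + 0.587×211 + 0.114×235
Gray = 10.764 + 123.857 + 26.790
Gray = 161.411 → round half up → 161
Gray = 161


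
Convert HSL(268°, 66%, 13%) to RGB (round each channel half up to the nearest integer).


H=268°, S=0.66, L=0.13
C = (1-|2L-1|)×S = (1-|-0.74|)×0.66 = 0.1716
H' = H/60 = 268/60 ≈ 4.4667; X = C×(1-|H' mod 2 - 1|) = 0.08008
m = L - C/2 = 0.13 - 0.0858 = 0.0442
Sector ⌊H'⌋ = 4 → (R',G',B') = (0.08008, 0.0, 0.1716)
RGB = ((R'+m)×255, (G'+m)×255, (B'+m)×255) = (31.6914, 11.271, 55.029)
Round half up → RGB(32, 11, 55)


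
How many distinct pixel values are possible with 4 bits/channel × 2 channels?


Total bits = 4 bits/channel × 2 channels = 8 bits
Distinct pixel values = 2^8
= 256 pixel values
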